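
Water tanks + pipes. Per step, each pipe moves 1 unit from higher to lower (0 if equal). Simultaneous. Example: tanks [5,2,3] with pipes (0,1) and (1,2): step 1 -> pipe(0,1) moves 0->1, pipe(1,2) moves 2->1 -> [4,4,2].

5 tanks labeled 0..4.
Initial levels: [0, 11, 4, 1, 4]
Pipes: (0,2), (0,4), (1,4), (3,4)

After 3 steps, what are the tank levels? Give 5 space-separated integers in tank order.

Answer: 2 8 3 2 5

Derivation:
Step 1: flows [2->0,4->0,1->4,4->3] -> levels [2 10 3 2 3]
Step 2: flows [2->0,4->0,1->4,4->3] -> levels [4 9 2 3 2]
Step 3: flows [0->2,0->4,1->4,3->4] -> levels [2 8 3 2 5]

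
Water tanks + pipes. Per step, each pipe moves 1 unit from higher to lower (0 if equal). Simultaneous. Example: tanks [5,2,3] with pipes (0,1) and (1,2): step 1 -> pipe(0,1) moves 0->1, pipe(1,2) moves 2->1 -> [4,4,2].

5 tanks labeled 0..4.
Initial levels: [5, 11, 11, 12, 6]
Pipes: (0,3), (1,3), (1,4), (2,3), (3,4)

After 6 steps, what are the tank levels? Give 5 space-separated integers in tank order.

Step 1: flows [3->0,3->1,1->4,3->2,3->4] -> levels [6 11 12 8 8]
Step 2: flows [3->0,1->3,1->4,2->3,3=4] -> levels [7 9 11 9 9]
Step 3: flows [3->0,1=3,1=4,2->3,3=4] -> levels [8 9 10 9 9]
Step 4: flows [3->0,1=3,1=4,2->3,3=4] -> levels [9 9 9 9 9]
Step 5: flows [0=3,1=3,1=4,2=3,3=4] -> levels [9 9 9 9 9]
  -> stable; steps 6..6 unchanged -> [9 9 9 9 9]

Answer: 9 9 9 9 9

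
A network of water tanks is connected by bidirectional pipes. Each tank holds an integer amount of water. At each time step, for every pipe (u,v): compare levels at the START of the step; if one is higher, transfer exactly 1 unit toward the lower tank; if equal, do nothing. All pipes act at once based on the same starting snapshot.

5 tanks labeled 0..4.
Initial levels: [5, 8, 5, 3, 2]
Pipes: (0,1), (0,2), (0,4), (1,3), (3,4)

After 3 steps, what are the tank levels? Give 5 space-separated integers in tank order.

Step 1: flows [1->0,0=2,0->4,1->3,3->4] -> levels [5 6 5 3 4]
Step 2: flows [1->0,0=2,0->4,1->3,4->3] -> levels [5 4 5 5 4]
Step 3: flows [0->1,0=2,0->4,3->1,3->4] -> levels [3 6 5 3 6]

Answer: 3 6 5 3 6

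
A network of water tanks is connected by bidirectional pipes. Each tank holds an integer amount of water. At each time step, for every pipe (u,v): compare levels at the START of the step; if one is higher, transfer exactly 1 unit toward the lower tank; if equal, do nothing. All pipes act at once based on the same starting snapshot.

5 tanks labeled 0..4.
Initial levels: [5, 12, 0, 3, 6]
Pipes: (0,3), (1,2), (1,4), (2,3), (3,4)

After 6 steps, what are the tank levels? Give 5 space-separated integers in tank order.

Step 1: flows [0->3,1->2,1->4,3->2,4->3] -> levels [4 10 2 4 6]
Step 2: flows [0=3,1->2,1->4,3->2,4->3] -> levels [4 8 4 4 6]
Step 3: flows [0=3,1->2,1->4,2=3,4->3] -> levels [4 6 5 5 6]
Step 4: flows [3->0,1->2,1=4,2=3,4->3] -> levels [5 5 6 5 5]
Step 5: flows [0=3,2->1,1=4,2->3,3=4] -> levels [5 6 4 6 5]
Step 6: flows [3->0,1->2,1->4,3->2,3->4] -> levels [6 4 6 3 7]

Answer: 6 4 6 3 7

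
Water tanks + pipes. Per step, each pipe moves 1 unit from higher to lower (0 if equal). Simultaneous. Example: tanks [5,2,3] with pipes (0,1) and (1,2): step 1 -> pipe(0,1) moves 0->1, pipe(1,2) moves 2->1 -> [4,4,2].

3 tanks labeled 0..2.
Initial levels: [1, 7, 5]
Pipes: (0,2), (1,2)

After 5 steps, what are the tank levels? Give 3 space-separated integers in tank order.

Answer: 5 5 3

Derivation:
Step 1: flows [2->0,1->2] -> levels [2 6 5]
Step 2: flows [2->0,1->2] -> levels [3 5 5]
Step 3: flows [2->0,1=2] -> levels [4 5 4]
Step 4: flows [0=2,1->2] -> levels [4 4 5]
Step 5: flows [2->0,2->1] -> levels [5 5 3]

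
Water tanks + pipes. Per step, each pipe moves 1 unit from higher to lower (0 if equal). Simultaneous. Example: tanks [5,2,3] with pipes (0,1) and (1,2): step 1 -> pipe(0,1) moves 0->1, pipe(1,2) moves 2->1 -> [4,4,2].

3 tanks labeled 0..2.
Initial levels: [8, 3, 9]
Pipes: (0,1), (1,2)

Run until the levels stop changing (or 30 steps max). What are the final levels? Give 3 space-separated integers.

Step 1: flows [0->1,2->1] -> levels [7 5 8]
Step 2: flows [0->1,2->1] -> levels [6 7 7]
Step 3: flows [1->0,1=2] -> levels [7 6 7]
Step 4: flows [0->1,2->1] -> levels [6 8 6]
Step 5: flows [1->0,1->2] -> levels [7 6 7]
  -> period-2 cycle: step 5 state = step 3 state; never stabilizes
  -> state at step 30: (30-3) mod 2 = 1, same as step 4 -> [6 8 6]

Answer: 6 8 6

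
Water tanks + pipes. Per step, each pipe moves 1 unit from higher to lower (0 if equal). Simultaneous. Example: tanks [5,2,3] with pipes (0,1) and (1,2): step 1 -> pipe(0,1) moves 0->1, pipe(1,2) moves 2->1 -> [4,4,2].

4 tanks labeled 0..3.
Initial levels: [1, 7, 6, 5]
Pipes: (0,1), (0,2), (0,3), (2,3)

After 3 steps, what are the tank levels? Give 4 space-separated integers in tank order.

Step 1: flows [1->0,2->0,3->0,2->3] -> levels [4 6 4 5]
Step 2: flows [1->0,0=2,3->0,3->2] -> levels [6 5 5 3]
Step 3: flows [0->1,0->2,0->3,2->3] -> levels [3 6 5 5]

Answer: 3 6 5 5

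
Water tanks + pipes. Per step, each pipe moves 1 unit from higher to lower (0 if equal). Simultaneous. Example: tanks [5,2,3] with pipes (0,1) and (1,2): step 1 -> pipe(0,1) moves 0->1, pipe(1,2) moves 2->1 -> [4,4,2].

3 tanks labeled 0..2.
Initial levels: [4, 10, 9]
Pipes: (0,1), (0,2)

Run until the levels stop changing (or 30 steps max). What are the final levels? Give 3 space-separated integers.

Answer: 9 7 7

Derivation:
Step 1: flows [1->0,2->0] -> levels [6 9 8]
Step 2: flows [1->0,2->0] -> levels [8 8 7]
Step 3: flows [0=1,0->2] -> levels [7 8 8]
Step 4: flows [1->0,2->0] -> levels [9 7 7]
Step 5: flows [0->1,0->2] -> levels [7 8 8]
  -> period-2 cycle: step 5 state = step 3 state; never stabilizes
  -> state at step 30: (30-3) mod 2 = 1, same as step 4 -> [9 7 7]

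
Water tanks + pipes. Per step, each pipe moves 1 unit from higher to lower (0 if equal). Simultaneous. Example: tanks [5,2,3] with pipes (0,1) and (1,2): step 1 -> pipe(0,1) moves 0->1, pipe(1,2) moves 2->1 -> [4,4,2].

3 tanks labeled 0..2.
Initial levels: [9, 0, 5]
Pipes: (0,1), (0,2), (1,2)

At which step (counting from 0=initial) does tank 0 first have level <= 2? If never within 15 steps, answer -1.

Step 1: flows [0->1,0->2,2->1] -> levels [7 2 5]
Step 2: flows [0->1,0->2,2->1] -> levels [5 4 5]
Step 3: flows [0->1,0=2,2->1] -> levels [4 6 4]
Step 4: flows [1->0,0=2,1->2] -> levels [5 4 5]
  -> period-2 cycle (repeats step 2); tank 0 never drops to <=2
Tank 0 never reaches <=2 within 15 steps

Answer: -1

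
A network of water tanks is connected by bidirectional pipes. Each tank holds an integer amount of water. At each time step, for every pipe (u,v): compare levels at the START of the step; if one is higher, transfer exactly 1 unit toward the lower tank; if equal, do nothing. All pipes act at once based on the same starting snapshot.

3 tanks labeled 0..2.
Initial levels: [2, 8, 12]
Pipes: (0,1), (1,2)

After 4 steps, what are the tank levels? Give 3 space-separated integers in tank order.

Answer: 6 8 8

Derivation:
Step 1: flows [1->0,2->1] -> levels [3 8 11]
Step 2: flows [1->0,2->1] -> levels [4 8 10]
Step 3: flows [1->0,2->1] -> levels [5 8 9]
Step 4: flows [1->0,2->1] -> levels [6 8 8]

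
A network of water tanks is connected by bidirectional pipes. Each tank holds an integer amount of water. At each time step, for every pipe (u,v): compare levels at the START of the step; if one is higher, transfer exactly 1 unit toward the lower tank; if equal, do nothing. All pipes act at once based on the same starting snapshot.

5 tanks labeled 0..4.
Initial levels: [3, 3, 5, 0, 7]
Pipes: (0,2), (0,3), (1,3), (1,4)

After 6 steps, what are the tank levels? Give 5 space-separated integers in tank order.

Answer: 2 3 4 4 5

Derivation:
Step 1: flows [2->0,0->3,1->3,4->1] -> levels [3 3 4 2 6]
Step 2: flows [2->0,0->3,1->3,4->1] -> levels [3 3 3 4 5]
Step 3: flows [0=2,3->0,3->1,4->1] -> levels [4 5 3 2 4]
Step 4: flows [0->2,0->3,1->3,1->4] -> levels [2 3 4 4 5]
Step 5: flows [2->0,3->0,3->1,4->1] -> levels [4 5 3 2 4]
  -> period-2 cycle: step 5 state = step 3 state
  -> state at step 6: (6-3) mod 2 = 1, same as step 4 -> [2 3 4 4 5]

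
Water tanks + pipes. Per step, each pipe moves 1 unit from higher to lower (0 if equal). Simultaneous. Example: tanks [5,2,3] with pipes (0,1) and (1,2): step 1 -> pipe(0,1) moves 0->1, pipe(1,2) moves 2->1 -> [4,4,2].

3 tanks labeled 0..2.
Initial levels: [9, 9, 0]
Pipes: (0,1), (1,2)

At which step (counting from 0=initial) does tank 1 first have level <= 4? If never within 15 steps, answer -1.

Answer: -1

Derivation:
Step 1: flows [0=1,1->2] -> levels [9 8 1]
Step 2: flows [0->1,1->2] -> levels [8 8 2]
Step 3: flows [0=1,1->2] -> levels [8 7 3]
Step 4: flows [0->1,1->2] -> levels [7 7 4]
Step 5: flows [0=1,1->2] -> levels [7 6 5]
Step 6: flows [0->1,1->2] -> levels [6 6 6]
Step 7: flows [0=1,1=2] -> levels [6 6 6]
  -> stable; tank 1 stays at 6 > 4
Tank 1 never reaches <=4 within 15 steps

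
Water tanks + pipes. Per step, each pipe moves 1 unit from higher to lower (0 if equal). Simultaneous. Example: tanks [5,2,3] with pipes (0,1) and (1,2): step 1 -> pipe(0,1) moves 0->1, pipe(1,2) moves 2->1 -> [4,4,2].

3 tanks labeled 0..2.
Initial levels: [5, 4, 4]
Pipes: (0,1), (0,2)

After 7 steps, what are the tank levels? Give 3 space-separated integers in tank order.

Answer: 3 5 5

Derivation:
Step 1: flows [0->1,0->2] -> levels [3 5 5]
Step 2: flows [1->0,2->0] -> levels [5 4 4]
  -> period-2 cycle: step 2 state = step 0 state
  -> state at step 7: (7-0) mod 2 = 1, same as step 1 -> [3 5 5]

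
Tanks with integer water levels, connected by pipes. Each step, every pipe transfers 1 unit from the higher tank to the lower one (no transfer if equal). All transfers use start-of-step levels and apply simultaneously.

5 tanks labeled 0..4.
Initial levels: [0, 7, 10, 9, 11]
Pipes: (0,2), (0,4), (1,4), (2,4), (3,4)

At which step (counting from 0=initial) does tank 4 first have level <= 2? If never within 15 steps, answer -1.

Answer: -1

Derivation:
Step 1: flows [2->0,4->0,4->1,4->2,4->3] -> levels [2 8 10 10 7]
Step 2: flows [2->0,4->0,1->4,2->4,3->4] -> levels [4 7 8 9 9]
Step 3: flows [2->0,4->0,4->1,4->2,3=4] -> levels [6 8 8 9 6]
Step 4: flows [2->0,0=4,1->4,2->4,3->4] -> levels [7 7 6 8 9]
Step 5: flows [0->2,4->0,4->1,4->2,4->3] -> levels [7 8 8 9 5]
Step 6: flows [2->0,0->4,1->4,2->4,3->4] -> levels [7 7 6 8 9]
  -> period-2 cycle (repeats step 4); tank 4 never drops to <=2
Tank 4 never reaches <=2 within 15 steps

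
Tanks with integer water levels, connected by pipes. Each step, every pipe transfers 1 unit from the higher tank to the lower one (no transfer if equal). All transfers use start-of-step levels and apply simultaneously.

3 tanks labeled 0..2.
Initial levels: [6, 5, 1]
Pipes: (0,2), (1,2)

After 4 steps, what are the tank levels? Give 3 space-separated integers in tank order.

Answer: 4 3 5

Derivation:
Step 1: flows [0->2,1->2] -> levels [5 4 3]
Step 2: flows [0->2,1->2] -> levels [4 3 5]
Step 3: flows [2->0,2->1] -> levels [5 4 3]
  -> period-2 cycle: step 3 state = step 1 state
  -> state at step 4: (4-1) mod 2 = 1, same as step 2 -> [4 3 5]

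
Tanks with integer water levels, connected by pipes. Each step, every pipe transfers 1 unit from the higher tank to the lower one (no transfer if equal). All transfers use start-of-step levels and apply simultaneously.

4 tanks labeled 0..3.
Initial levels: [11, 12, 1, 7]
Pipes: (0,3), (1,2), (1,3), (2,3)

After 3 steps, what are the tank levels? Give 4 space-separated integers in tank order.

Step 1: flows [0->3,1->2,1->3,3->2] -> levels [10 10 3 8]
Step 2: flows [0->3,1->2,1->3,3->2] -> levels [9 8 5 9]
Step 3: flows [0=3,1->2,3->1,3->2] -> levels [9 8 7 7]

Answer: 9 8 7 7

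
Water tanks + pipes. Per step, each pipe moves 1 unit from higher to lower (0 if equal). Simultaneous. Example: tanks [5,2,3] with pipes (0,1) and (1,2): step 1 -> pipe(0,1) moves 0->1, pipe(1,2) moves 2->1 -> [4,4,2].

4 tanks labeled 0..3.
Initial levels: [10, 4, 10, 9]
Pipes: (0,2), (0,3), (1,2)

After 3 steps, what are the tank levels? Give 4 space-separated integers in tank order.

Step 1: flows [0=2,0->3,2->1] -> levels [9 5 9 10]
Step 2: flows [0=2,3->0,2->1] -> levels [10 6 8 9]
Step 3: flows [0->2,0->3,2->1] -> levels [8 7 8 10]

Answer: 8 7 8 10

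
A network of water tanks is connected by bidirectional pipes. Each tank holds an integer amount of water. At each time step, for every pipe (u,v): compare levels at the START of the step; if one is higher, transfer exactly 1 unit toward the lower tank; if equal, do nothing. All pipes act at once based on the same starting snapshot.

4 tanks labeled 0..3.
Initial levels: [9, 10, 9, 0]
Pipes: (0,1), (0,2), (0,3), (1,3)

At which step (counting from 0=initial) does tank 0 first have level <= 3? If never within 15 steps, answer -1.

Answer: -1

Derivation:
Step 1: flows [1->0,0=2,0->3,1->3] -> levels [9 8 9 2]
Step 2: flows [0->1,0=2,0->3,1->3] -> levels [7 8 9 4]
Step 3: flows [1->0,2->0,0->3,1->3] -> levels [8 6 8 6]
Step 4: flows [0->1,0=2,0->3,1=3] -> levels [6 7 8 7]
Step 5: flows [1->0,2->0,3->0,1=3] -> levels [9 6 7 6]
Step 6: flows [0->1,0->2,0->3,1=3] -> levels [6 7 8 7]
  -> period-2 cycle (repeats step 4); tank 0 never drops to <=3
Tank 0 never reaches <=3 within 15 steps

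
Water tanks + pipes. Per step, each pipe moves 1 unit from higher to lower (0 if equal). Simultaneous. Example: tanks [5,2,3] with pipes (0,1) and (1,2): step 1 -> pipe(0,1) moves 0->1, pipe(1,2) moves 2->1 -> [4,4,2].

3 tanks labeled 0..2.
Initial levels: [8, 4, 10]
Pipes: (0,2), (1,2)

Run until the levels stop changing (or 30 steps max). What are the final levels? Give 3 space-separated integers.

Step 1: flows [2->0,2->1] -> levels [9 5 8]
Step 2: flows [0->2,2->1] -> levels [8 6 8]
Step 3: flows [0=2,2->1] -> levels [8 7 7]
Step 4: flows [0->2,1=2] -> levels [7 7 8]
Step 5: flows [2->0,2->1] -> levels [8 8 6]
Step 6: flows [0->2,1->2] -> levels [7 7 8]
  -> period-2 cycle: step 6 state = step 4 state; never stabilizes
  -> state at step 30: (30-4) mod 2 = 0, same as step 4 -> [7 7 8]

Answer: 7 7 8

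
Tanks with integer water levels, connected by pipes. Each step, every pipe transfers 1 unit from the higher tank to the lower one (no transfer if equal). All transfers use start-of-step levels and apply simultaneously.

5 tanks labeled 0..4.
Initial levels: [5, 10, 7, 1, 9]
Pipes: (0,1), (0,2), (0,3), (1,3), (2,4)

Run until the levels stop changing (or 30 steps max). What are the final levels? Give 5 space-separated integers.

Step 1: flows [1->0,2->0,0->3,1->3,4->2] -> levels [6 8 7 3 8]
Step 2: flows [1->0,2->0,0->3,1->3,4->2] -> levels [7 6 7 5 7]
Step 3: flows [0->1,0=2,0->3,1->3,2=4] -> levels [5 6 7 7 7]
Step 4: flows [1->0,2->0,3->0,3->1,2=4] -> levels [8 6 6 5 7]
Step 5: flows [0->1,0->2,0->3,1->3,4->2] -> levels [5 6 8 7 6]
Step 6: flows [1->0,2->0,3->0,3->1,2->4] -> levels [8 6 6 5 7]
  -> period-2 cycle: step 6 state = step 4 state; never stabilizes
  -> state at step 30: (30-4) mod 2 = 0, same as step 4 -> [8 6 6 5 7]

Answer: 8 6 6 5 7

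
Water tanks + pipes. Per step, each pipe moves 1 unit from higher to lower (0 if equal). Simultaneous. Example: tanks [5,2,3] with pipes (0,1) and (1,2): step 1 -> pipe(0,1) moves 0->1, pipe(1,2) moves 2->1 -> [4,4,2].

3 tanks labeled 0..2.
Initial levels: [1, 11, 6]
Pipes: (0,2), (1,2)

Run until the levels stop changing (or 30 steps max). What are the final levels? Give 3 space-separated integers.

Step 1: flows [2->0,1->2] -> levels [2 10 6]
Step 2: flows [2->0,1->2] -> levels [3 9 6]
Step 3: flows [2->0,1->2] -> levels [4 8 6]
Step 4: flows [2->0,1->2] -> levels [5 7 6]
Step 5: flows [2->0,1->2] -> levels [6 6 6]
Step 6: flows [0=2,1=2] -> levels [6 6 6]
  -> stable (no change)

Answer: 6 6 6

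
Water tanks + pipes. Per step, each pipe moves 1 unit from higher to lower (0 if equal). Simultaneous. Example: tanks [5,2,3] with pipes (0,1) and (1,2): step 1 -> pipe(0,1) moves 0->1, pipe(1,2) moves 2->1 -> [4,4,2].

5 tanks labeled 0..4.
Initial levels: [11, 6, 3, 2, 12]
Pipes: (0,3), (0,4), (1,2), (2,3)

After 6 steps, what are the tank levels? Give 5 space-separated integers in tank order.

Step 1: flows [0->3,4->0,1->2,2->3] -> levels [11 5 3 4 11]
Step 2: flows [0->3,0=4,1->2,3->2] -> levels [10 4 5 4 11]
Step 3: flows [0->3,4->0,2->1,2->3] -> levels [10 5 3 6 10]
Step 4: flows [0->3,0=4,1->2,3->2] -> levels [9 4 5 6 10]
Step 5: flows [0->3,4->0,2->1,3->2] -> levels [9 5 5 6 9]
Step 6: flows [0->3,0=4,1=2,3->2] -> levels [8 5 6 6 9]

Answer: 8 5 6 6 9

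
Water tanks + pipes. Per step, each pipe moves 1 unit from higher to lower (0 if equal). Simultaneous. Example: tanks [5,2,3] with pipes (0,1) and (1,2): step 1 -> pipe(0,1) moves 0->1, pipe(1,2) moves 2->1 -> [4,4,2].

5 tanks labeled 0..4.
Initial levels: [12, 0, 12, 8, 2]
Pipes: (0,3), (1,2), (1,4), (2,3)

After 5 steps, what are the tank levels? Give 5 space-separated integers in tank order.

Answer: 10 4 8 9 3

Derivation:
Step 1: flows [0->3,2->1,4->1,2->3] -> levels [11 2 10 10 1]
Step 2: flows [0->3,2->1,1->4,2=3] -> levels [10 2 9 11 2]
Step 3: flows [3->0,2->1,1=4,3->2] -> levels [11 3 9 9 2]
Step 4: flows [0->3,2->1,1->4,2=3] -> levels [10 3 8 10 3]
Step 5: flows [0=3,2->1,1=4,3->2] -> levels [10 4 8 9 3]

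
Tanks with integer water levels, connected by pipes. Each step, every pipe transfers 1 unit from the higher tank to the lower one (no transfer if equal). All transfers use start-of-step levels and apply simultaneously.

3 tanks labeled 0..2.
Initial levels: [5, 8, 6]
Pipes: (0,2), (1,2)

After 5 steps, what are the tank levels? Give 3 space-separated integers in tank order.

Answer: 7 7 5

Derivation:
Step 1: flows [2->0,1->2] -> levels [6 7 6]
Step 2: flows [0=2,1->2] -> levels [6 6 7]
Step 3: flows [2->0,2->1] -> levels [7 7 5]
Step 4: flows [0->2,1->2] -> levels [6 6 7]
  -> period-2 cycle: step 4 state = step 2 state
  -> state at step 5: (5-2) mod 2 = 1, same as step 3 -> [7 7 5]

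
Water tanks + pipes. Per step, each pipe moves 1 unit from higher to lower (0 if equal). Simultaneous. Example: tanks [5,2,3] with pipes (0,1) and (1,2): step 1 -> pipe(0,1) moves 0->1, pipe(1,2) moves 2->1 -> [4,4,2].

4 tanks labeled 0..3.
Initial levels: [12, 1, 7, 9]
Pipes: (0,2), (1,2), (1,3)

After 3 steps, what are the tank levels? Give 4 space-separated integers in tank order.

Step 1: flows [0->2,2->1,3->1] -> levels [11 3 7 8]
Step 2: flows [0->2,2->1,3->1] -> levels [10 5 7 7]
Step 3: flows [0->2,2->1,3->1] -> levels [9 7 7 6]

Answer: 9 7 7 6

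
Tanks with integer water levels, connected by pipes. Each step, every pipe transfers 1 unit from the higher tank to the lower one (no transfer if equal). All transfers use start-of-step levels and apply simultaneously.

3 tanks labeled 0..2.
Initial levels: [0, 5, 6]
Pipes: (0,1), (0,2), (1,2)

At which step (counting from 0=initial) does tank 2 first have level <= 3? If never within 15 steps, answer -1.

Answer: 3

Derivation:
Step 1: flows [1->0,2->0,2->1] -> levels [2 5 4]
Step 2: flows [1->0,2->0,1->2] -> levels [4 3 4]
Step 3: flows [0->1,0=2,2->1] -> levels [3 5 3]
Tank 2 first reaches <=3 at step 3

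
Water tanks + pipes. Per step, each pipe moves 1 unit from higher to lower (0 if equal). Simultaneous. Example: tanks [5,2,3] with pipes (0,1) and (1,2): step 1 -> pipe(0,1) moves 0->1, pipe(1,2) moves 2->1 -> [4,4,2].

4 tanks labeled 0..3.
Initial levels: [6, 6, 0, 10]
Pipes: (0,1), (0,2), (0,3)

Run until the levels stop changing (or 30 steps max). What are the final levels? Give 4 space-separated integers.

Step 1: flows [0=1,0->2,3->0] -> levels [6 6 1 9]
Step 2: flows [0=1,0->2,3->0] -> levels [6 6 2 8]
Step 3: flows [0=1,0->2,3->0] -> levels [6 6 3 7]
Step 4: flows [0=1,0->2,3->0] -> levels [6 6 4 6]
Step 5: flows [0=1,0->2,0=3] -> levels [5 6 5 6]
Step 6: flows [1->0,0=2,3->0] -> levels [7 5 5 5]
Step 7: flows [0->1,0->2,0->3] -> levels [4 6 6 6]
Step 8: flows [1->0,2->0,3->0] -> levels [7 5 5 5]
  -> period-2 cycle: step 8 state = step 6 state; never stabilizes
  -> state at step 30: (30-6) mod 2 = 0, same as step 6 -> [7 5 5 5]

Answer: 7 5 5 5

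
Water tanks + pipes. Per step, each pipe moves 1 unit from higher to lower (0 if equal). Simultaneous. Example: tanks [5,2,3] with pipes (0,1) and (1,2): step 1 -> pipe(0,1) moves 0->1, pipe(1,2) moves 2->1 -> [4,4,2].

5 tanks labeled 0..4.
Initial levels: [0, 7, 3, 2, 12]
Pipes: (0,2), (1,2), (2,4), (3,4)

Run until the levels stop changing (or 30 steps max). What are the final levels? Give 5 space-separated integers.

Step 1: flows [2->0,1->2,4->2,4->3] -> levels [1 6 4 3 10]
Step 2: flows [2->0,1->2,4->2,4->3] -> levels [2 5 5 4 8]
Step 3: flows [2->0,1=2,4->2,4->3] -> levels [3 5 5 5 6]
Step 4: flows [2->0,1=2,4->2,4->3] -> levels [4 5 5 6 4]
Step 5: flows [2->0,1=2,2->4,3->4] -> levels [5 5 3 5 6]
Step 6: flows [0->2,1->2,4->2,4->3] -> levels [4 4 6 6 4]
Step 7: flows [2->0,2->1,2->4,3->4] -> levels [5 5 3 5 6]
  -> period-2 cycle: step 7 state = step 5 state; never stabilizes
  -> state at step 30: (30-5) mod 2 = 1, same as step 6 -> [4 4 6 6 4]

Answer: 4 4 6 6 4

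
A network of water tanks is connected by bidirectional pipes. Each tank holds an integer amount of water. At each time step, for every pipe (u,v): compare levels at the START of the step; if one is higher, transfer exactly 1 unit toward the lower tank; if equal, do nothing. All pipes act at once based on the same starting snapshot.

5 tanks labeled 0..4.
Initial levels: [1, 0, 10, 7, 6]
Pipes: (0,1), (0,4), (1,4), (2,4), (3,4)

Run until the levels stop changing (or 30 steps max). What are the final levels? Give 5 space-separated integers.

Step 1: flows [0->1,4->0,4->1,2->4,3->4] -> levels [1 2 9 6 6]
Step 2: flows [1->0,4->0,4->1,2->4,3=4] -> levels [3 2 8 6 5]
Step 3: flows [0->1,4->0,4->1,2->4,3->4] -> levels [3 4 7 5 5]
Step 4: flows [1->0,4->0,4->1,2->4,3=4] -> levels [5 4 6 5 4]
Step 5: flows [0->1,0->4,1=4,2->4,3->4] -> levels [3 5 5 4 7]
Step 6: flows [1->0,4->0,4->1,4->2,4->3] -> levels [5 5 6 5 3]
Step 7: flows [0=1,0->4,1->4,2->4,3->4] -> levels [4 4 5 4 7]
Step 8: flows [0=1,4->0,4->1,4->2,4->3] -> levels [5 5 6 5 3]
  -> period-2 cycle: step 8 state = step 6 state; never stabilizes
  -> state at step 30: (30-6) mod 2 = 0, same as step 6 -> [5 5 6 5 3]

Answer: 5 5 6 5 3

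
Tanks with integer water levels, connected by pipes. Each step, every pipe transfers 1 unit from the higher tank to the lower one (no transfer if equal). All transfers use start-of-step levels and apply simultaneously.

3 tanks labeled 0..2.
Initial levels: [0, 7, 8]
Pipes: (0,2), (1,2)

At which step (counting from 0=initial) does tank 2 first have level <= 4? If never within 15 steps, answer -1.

Step 1: flows [2->0,2->1] -> levels [1 8 6]
Step 2: flows [2->0,1->2] -> levels [2 7 6]
Step 3: flows [2->0,1->2] -> levels [3 6 6]
Step 4: flows [2->0,1=2] -> levels [4 6 5]
Step 5: flows [2->0,1->2] -> levels [5 5 5]
Step 6: flows [0=2,1=2] -> levels [5 5 5]
  -> stable; tank 2 stays at 5 > 4
Tank 2 never reaches <=4 within 15 steps

Answer: -1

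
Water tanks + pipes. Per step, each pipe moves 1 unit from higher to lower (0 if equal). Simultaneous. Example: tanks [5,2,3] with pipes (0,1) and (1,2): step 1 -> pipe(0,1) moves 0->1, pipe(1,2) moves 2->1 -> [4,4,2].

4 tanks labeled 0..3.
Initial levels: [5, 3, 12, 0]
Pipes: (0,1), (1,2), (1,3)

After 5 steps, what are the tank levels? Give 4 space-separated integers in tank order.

Step 1: flows [0->1,2->1,1->3] -> levels [4 4 11 1]
Step 2: flows [0=1,2->1,1->3] -> levels [4 4 10 2]
Step 3: flows [0=1,2->1,1->3] -> levels [4 4 9 3]
Step 4: flows [0=1,2->1,1->3] -> levels [4 4 8 4]
Step 5: flows [0=1,2->1,1=3] -> levels [4 5 7 4]

Answer: 4 5 7 4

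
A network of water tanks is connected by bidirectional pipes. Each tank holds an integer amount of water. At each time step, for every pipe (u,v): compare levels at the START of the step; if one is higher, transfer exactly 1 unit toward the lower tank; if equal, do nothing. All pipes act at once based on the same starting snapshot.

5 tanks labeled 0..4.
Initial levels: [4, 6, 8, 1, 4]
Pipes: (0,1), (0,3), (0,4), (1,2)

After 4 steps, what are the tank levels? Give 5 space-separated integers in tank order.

Answer: 5 5 5 4 4

Derivation:
Step 1: flows [1->0,0->3,0=4,2->1] -> levels [4 6 7 2 4]
Step 2: flows [1->0,0->3,0=4,2->1] -> levels [4 6 6 3 4]
Step 3: flows [1->0,0->3,0=4,1=2] -> levels [4 5 6 4 4]
Step 4: flows [1->0,0=3,0=4,2->1] -> levels [5 5 5 4 4]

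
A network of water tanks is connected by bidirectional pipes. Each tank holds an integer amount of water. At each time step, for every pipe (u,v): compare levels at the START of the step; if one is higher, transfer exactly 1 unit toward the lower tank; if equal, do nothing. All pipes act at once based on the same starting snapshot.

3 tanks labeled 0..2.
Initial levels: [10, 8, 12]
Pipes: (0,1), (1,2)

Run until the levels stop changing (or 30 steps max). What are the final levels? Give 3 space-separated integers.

Step 1: flows [0->1,2->1] -> levels [9 10 11]
Step 2: flows [1->0,2->1] -> levels [10 10 10]
Step 3: flows [0=1,1=2] -> levels [10 10 10]
  -> stable (no change)

Answer: 10 10 10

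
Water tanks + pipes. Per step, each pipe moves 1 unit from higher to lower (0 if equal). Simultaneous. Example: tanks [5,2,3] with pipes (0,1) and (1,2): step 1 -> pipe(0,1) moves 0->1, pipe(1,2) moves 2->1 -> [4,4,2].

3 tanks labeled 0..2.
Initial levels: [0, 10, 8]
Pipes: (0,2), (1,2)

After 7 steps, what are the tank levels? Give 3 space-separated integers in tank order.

Step 1: flows [2->0,1->2] -> levels [1 9 8]
Step 2: flows [2->0,1->2] -> levels [2 8 8]
Step 3: flows [2->0,1=2] -> levels [3 8 7]
Step 4: flows [2->0,1->2] -> levels [4 7 7]
Step 5: flows [2->0,1=2] -> levels [5 7 6]
Step 6: flows [2->0,1->2] -> levels [6 6 6]
Step 7: flows [0=2,1=2] -> levels [6 6 6]

Answer: 6 6 6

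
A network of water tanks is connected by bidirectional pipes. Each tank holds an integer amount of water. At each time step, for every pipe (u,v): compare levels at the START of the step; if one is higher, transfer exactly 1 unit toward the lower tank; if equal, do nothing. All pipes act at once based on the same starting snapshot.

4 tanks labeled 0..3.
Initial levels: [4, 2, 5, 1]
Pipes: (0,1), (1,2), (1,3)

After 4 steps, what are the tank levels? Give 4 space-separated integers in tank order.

Step 1: flows [0->1,2->1,1->3] -> levels [3 3 4 2]
Step 2: flows [0=1,2->1,1->3] -> levels [3 3 3 3]
Step 3: flows [0=1,1=2,1=3] -> levels [3 3 3 3]
  -> stable; steps 4..4 unchanged -> [3 3 3 3]

Answer: 3 3 3 3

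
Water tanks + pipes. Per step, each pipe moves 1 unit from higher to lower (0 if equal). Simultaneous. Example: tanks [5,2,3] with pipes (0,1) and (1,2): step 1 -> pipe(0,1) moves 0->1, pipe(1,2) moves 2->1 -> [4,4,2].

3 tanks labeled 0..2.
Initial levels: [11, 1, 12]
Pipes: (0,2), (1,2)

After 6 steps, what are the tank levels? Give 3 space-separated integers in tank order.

Step 1: flows [2->0,2->1] -> levels [12 2 10]
Step 2: flows [0->2,2->1] -> levels [11 3 10]
Step 3: flows [0->2,2->1] -> levels [10 4 10]
Step 4: flows [0=2,2->1] -> levels [10 5 9]
Step 5: flows [0->2,2->1] -> levels [9 6 9]
Step 6: flows [0=2,2->1] -> levels [9 7 8]

Answer: 9 7 8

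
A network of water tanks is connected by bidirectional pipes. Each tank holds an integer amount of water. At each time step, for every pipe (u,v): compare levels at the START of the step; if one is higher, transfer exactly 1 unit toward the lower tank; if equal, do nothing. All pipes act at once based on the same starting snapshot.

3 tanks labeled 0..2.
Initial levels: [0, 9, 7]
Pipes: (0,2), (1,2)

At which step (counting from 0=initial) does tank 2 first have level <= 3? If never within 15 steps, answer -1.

Step 1: flows [2->0,1->2] -> levels [1 8 7]
Step 2: flows [2->0,1->2] -> levels [2 7 7]
Step 3: flows [2->0,1=2] -> levels [3 7 6]
Step 4: flows [2->0,1->2] -> levels [4 6 6]
Step 5: flows [2->0,1=2] -> levels [5 6 5]
Step 6: flows [0=2,1->2] -> levels [5 5 6]
Step 7: flows [2->0,2->1] -> levels [6 6 4]
Step 8: flows [0->2,1->2] -> levels [5 5 6]
  -> period-2 cycle (repeats step 6); tank 2 never drops to <=3
Tank 2 never reaches <=3 within 15 steps

Answer: -1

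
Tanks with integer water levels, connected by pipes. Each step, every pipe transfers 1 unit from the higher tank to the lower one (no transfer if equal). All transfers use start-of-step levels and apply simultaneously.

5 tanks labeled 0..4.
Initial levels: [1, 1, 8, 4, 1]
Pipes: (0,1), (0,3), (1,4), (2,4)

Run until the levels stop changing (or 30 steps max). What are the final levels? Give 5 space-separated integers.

Answer: 2 3 3 3 4

Derivation:
Step 1: flows [0=1,3->0,1=4,2->4] -> levels [2 1 7 3 2]
Step 2: flows [0->1,3->0,4->1,2->4] -> levels [2 3 6 2 2]
Step 3: flows [1->0,0=3,1->4,2->4] -> levels [3 1 5 2 4]
Step 4: flows [0->1,0->3,4->1,2->4] -> levels [1 3 4 3 4]
Step 5: flows [1->0,3->0,4->1,2=4] -> levels [3 3 4 2 3]
Step 6: flows [0=1,0->3,1=4,2->4] -> levels [2 3 3 3 4]
Step 7: flows [1->0,3->0,4->1,4->2] -> levels [4 3 4 2 2]
Step 8: flows [0->1,0->3,1->4,2->4] -> levels [2 3 3 3 4]
  -> period-2 cycle: step 8 state = step 6 state; never stabilizes
  -> state at step 30: (30-6) mod 2 = 0, same as step 6 -> [2 3 3 3 4]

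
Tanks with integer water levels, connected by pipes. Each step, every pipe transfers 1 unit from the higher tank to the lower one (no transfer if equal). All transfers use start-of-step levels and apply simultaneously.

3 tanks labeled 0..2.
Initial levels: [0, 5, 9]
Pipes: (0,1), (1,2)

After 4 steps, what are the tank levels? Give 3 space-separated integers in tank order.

Answer: 4 5 5

Derivation:
Step 1: flows [1->0,2->1] -> levels [1 5 8]
Step 2: flows [1->0,2->1] -> levels [2 5 7]
Step 3: flows [1->0,2->1] -> levels [3 5 6]
Step 4: flows [1->0,2->1] -> levels [4 5 5]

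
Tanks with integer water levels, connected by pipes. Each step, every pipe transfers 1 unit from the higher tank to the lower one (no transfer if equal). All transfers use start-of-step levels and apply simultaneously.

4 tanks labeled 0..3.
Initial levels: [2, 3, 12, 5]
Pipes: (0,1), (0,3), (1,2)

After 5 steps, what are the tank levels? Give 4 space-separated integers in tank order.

Answer: 5 6 7 4

Derivation:
Step 1: flows [1->0,3->0,2->1] -> levels [4 3 11 4]
Step 2: flows [0->1,0=3,2->1] -> levels [3 5 10 4]
Step 3: flows [1->0,3->0,2->1] -> levels [5 5 9 3]
Step 4: flows [0=1,0->3,2->1] -> levels [4 6 8 4]
Step 5: flows [1->0,0=3,2->1] -> levels [5 6 7 4]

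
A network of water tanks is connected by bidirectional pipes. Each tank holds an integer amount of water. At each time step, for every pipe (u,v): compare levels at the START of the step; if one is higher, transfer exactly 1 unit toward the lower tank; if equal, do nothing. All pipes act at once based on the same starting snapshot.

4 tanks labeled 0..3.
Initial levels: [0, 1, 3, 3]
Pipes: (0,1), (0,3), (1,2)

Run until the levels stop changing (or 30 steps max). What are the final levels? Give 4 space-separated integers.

Step 1: flows [1->0,3->0,2->1] -> levels [2 1 2 2]
Step 2: flows [0->1,0=3,2->1] -> levels [1 3 1 2]
Step 3: flows [1->0,3->0,1->2] -> levels [3 1 2 1]
Step 4: flows [0->1,0->3,2->1] -> levels [1 3 1 2]
  -> period-2 cycle: step 4 state = step 2 state; never stabilizes
  -> state at step 30: (30-2) mod 2 = 0, same as step 2 -> [1 3 1 2]

Answer: 1 3 1 2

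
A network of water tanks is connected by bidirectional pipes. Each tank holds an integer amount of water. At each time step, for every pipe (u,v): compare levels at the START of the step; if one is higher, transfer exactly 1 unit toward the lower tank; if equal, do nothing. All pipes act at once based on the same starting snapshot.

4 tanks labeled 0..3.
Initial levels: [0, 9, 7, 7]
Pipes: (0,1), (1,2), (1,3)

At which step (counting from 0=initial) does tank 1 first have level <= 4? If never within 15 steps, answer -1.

Step 1: flows [1->0,1->2,1->3] -> levels [1 6 8 8]
Step 2: flows [1->0,2->1,3->1] -> levels [2 7 7 7]
Step 3: flows [1->0,1=2,1=3] -> levels [3 6 7 7]
Step 4: flows [1->0,2->1,3->1] -> levels [4 7 6 6]
Step 5: flows [1->0,1->2,1->3] -> levels [5 4 7 7]
Tank 1 first reaches <=4 at step 5

Answer: 5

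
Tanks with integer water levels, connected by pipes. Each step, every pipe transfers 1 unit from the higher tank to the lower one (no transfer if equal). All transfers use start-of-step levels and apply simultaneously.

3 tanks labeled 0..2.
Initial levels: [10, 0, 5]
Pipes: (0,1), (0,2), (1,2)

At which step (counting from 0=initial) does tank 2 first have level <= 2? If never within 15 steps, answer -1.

Answer: -1

Derivation:
Step 1: flows [0->1,0->2,2->1] -> levels [8 2 5]
Step 2: flows [0->1,0->2,2->1] -> levels [6 4 5]
Step 3: flows [0->1,0->2,2->1] -> levels [4 6 5]
Step 4: flows [1->0,2->0,1->2] -> levels [6 4 5]
  -> period-2 cycle (repeats step 2); tank 2 never drops to <=2
Tank 2 never reaches <=2 within 15 steps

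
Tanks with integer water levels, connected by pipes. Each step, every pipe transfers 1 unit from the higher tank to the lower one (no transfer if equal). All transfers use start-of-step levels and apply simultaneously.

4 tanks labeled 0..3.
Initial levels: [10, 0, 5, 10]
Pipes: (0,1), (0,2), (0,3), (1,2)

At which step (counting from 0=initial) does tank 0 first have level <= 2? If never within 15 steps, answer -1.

Step 1: flows [0->1,0->2,0=3,2->1] -> levels [8 2 5 10]
Step 2: flows [0->1,0->2,3->0,2->1] -> levels [7 4 5 9]
Step 3: flows [0->1,0->2,3->0,2->1] -> levels [6 6 5 8]
Step 4: flows [0=1,0->2,3->0,1->2] -> levels [6 5 7 7]
Step 5: flows [0->1,2->0,3->0,2->1] -> levels [7 7 5 6]
Step 6: flows [0=1,0->2,0->3,1->2] -> levels [5 6 7 7]
Step 7: flows [1->0,2->0,3->0,2->1] -> levels [8 6 5 6]
Step 8: flows [0->1,0->2,0->3,1->2] -> levels [5 6 7 7]
  -> period-2 cycle (repeats step 6); tank 0 never drops to <=2
Tank 0 never reaches <=2 within 15 steps

Answer: -1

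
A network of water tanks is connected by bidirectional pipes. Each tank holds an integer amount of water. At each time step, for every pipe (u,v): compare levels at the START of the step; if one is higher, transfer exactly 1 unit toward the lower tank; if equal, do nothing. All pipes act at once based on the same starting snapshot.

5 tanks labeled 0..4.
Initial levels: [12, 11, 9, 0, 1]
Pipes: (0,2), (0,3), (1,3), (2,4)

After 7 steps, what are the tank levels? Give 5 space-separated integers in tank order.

Step 1: flows [0->2,0->3,1->3,2->4] -> levels [10 10 9 2 2]
Step 2: flows [0->2,0->3,1->3,2->4] -> levels [8 9 9 4 3]
Step 3: flows [2->0,0->3,1->3,2->4] -> levels [8 8 7 6 4]
Step 4: flows [0->2,0->3,1->3,2->4] -> levels [6 7 7 8 5]
Step 5: flows [2->0,3->0,3->1,2->4] -> levels [8 8 5 6 6]
Step 6: flows [0->2,0->3,1->3,4->2] -> levels [6 7 7 8 5]
  -> period-2 cycle: step 6 state = step 4 state
  -> state at step 7: (7-4) mod 2 = 1, same as step 5 -> [8 8 5 6 6]

Answer: 8 8 5 6 6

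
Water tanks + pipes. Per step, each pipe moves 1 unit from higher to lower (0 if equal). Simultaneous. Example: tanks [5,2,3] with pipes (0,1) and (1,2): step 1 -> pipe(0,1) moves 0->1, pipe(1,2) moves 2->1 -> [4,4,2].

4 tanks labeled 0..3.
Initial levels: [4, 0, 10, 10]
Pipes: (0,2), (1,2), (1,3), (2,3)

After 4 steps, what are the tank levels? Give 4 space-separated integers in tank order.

Step 1: flows [2->0,2->1,3->1,2=3] -> levels [5 2 8 9]
Step 2: flows [2->0,2->1,3->1,3->2] -> levels [6 4 7 7]
Step 3: flows [2->0,2->1,3->1,2=3] -> levels [7 6 5 6]
Step 4: flows [0->2,1->2,1=3,3->2] -> levels [6 5 8 5]

Answer: 6 5 8 5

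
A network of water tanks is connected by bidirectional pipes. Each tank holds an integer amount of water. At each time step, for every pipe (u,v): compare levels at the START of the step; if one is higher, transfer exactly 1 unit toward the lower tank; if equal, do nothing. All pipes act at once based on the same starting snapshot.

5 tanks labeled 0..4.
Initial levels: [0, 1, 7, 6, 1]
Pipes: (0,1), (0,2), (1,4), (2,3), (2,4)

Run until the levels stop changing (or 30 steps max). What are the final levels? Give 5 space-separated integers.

Step 1: flows [1->0,2->0,1=4,2->3,2->4] -> levels [2 0 4 7 2]
Step 2: flows [0->1,2->0,4->1,3->2,2->4] -> levels [2 2 3 6 2]
Step 3: flows [0=1,2->0,1=4,3->2,2->4] -> levels [3 2 2 5 3]
Step 4: flows [0->1,0->2,4->1,3->2,4->2] -> levels [1 4 5 4 1]
Step 5: flows [1->0,2->0,1->4,2->3,2->4] -> levels [3 2 2 5 3]
  -> period-2 cycle: step 5 state = step 3 state; never stabilizes
  -> state at step 30: (30-3) mod 2 = 1, same as step 4 -> [1 4 5 4 1]

Answer: 1 4 5 4 1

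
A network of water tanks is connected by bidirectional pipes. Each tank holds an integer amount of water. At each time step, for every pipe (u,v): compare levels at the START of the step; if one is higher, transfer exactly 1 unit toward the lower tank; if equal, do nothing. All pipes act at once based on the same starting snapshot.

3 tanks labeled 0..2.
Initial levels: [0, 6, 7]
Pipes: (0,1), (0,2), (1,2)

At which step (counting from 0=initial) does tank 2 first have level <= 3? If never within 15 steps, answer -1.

Step 1: flows [1->0,2->0,2->1] -> levels [2 6 5]
Step 2: flows [1->0,2->0,1->2] -> levels [4 4 5]
Step 3: flows [0=1,2->0,2->1] -> levels [5 5 3]
Tank 2 first reaches <=3 at step 3

Answer: 3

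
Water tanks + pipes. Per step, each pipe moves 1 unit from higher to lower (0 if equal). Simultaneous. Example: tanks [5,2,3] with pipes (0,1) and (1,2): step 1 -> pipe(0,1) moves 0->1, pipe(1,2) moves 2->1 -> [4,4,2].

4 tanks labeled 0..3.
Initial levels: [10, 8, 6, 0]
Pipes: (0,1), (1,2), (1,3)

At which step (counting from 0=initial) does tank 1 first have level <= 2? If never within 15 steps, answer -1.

Answer: -1

Derivation:
Step 1: flows [0->1,1->2,1->3] -> levels [9 7 7 1]
Step 2: flows [0->1,1=2,1->3] -> levels [8 7 7 2]
Step 3: flows [0->1,1=2,1->3] -> levels [7 7 7 3]
Step 4: flows [0=1,1=2,1->3] -> levels [7 6 7 4]
Step 5: flows [0->1,2->1,1->3] -> levels [6 7 6 5]
Step 6: flows [1->0,1->2,1->3] -> levels [7 4 7 6]
Step 7: flows [0->1,2->1,3->1] -> levels [6 7 6 5]
  -> period-2 cycle (repeats step 5); tank 1 never drops to <=2
Tank 1 never reaches <=2 within 15 steps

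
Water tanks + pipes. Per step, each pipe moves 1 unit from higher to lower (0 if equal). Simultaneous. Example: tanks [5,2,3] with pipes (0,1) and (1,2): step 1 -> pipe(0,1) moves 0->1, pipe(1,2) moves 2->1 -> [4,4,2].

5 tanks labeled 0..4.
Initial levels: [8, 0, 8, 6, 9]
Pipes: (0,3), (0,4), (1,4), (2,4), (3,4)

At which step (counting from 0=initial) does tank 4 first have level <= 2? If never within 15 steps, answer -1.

Step 1: flows [0->3,4->0,4->1,4->2,4->3] -> levels [8 1 9 8 5]
Step 2: flows [0=3,0->4,4->1,2->4,3->4] -> levels [7 2 8 7 7]
Step 3: flows [0=3,0=4,4->1,2->4,3=4] -> levels [7 3 7 7 7]
Step 4: flows [0=3,0=4,4->1,2=4,3=4] -> levels [7 4 7 7 6]
Step 5: flows [0=3,0->4,4->1,2->4,3->4] -> levels [6 5 6 6 8]
Step 6: flows [0=3,4->0,4->1,4->2,4->3] -> levels [7 6 7 7 4]
Step 7: flows [0=3,0->4,1->4,2->4,3->4] -> levels [6 5 6 6 8]
  -> period-2 cycle (repeats step 5); tank 4 never drops to <=2
Tank 4 never reaches <=2 within 15 steps

Answer: -1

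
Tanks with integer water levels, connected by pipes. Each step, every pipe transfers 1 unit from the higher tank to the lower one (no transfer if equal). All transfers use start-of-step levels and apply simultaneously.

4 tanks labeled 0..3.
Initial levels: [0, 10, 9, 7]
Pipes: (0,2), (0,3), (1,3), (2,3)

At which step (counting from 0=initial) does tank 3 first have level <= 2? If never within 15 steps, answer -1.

Answer: -1

Derivation:
Step 1: flows [2->0,3->0,1->3,2->3] -> levels [2 9 7 8]
Step 2: flows [2->0,3->0,1->3,3->2] -> levels [4 8 7 7]
Step 3: flows [2->0,3->0,1->3,2=3] -> levels [6 7 6 7]
Step 4: flows [0=2,3->0,1=3,3->2] -> levels [7 7 7 5]
Step 5: flows [0=2,0->3,1->3,2->3] -> levels [6 6 6 8]
Step 6: flows [0=2,3->0,3->1,3->2] -> levels [7 7 7 5]
  -> period-2 cycle (repeats step 4); tank 3 never drops to <=2
Tank 3 never reaches <=2 within 15 steps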